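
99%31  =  6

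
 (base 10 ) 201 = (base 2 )11001001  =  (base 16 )C9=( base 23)8h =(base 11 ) 173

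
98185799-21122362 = 77063437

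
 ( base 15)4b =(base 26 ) 2j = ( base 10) 71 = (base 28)2f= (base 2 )1000111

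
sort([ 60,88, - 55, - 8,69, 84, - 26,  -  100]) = [ - 100  , - 55, - 26, - 8,60,  69, 84, 88 ] 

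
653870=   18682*35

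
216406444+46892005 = 263298449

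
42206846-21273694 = 20933152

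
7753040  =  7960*974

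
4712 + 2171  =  6883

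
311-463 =-152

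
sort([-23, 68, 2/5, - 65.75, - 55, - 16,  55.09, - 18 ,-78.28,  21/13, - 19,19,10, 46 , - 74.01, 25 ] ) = [  -  78.28, - 74.01,-65.75, - 55, - 23, - 19, - 18, - 16,  2/5, 21/13,10, 19, 25, 46,  55.09,68]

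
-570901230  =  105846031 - 676747261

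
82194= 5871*14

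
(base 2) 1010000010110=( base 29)639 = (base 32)50M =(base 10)5142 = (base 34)4F8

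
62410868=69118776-6707908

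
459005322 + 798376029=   1257381351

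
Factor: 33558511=7^1 * 4794073^1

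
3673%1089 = 406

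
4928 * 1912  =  9422336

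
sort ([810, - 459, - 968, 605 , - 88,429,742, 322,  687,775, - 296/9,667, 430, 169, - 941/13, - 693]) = [ - 968 , - 693, - 459,-88 , - 941/13, - 296/9,169,  322, 429,430,  605, 667, 687,742,775, 810]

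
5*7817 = 39085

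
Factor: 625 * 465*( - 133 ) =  - 3^1*5^5*7^1*19^1*31^1 = - 38653125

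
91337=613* 149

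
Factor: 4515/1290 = 7/2 = 2^(-1)*7^1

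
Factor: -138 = -2^1*3^1*23^1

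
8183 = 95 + 8088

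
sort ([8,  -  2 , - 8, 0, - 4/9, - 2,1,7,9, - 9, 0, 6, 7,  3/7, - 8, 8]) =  [ - 9, - 8, - 8, - 2, - 2, - 4/9 , 0,  0, 3/7,1, 6,7,7,8,8 , 9 ] 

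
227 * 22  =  4994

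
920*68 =62560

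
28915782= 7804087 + 21111695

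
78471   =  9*8719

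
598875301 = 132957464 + 465917837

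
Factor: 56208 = 2^4*3^1*1171^1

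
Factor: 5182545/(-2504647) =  - 3^1*5^1*107^1*523^ ( - 1)*3229^1*4789^( - 1)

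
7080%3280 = 520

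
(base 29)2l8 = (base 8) 4373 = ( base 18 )71d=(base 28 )2q3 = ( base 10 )2299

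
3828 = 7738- 3910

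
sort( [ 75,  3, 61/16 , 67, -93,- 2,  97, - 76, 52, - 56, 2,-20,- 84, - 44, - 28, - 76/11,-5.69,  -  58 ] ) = [ - 93,  -  84,  -  76, - 58,-56, - 44, - 28,  -  20,- 76/11,  -  5.69, - 2,2, 3,  61/16, 52,  67, 75, 97] 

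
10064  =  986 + 9078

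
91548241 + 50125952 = 141674193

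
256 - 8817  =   - 8561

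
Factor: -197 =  - 197^1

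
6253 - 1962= 4291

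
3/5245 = 3/5245 = 0.00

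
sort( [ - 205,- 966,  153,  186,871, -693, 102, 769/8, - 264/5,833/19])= [ - 966, - 693,-205, - 264/5, 833/19, 769/8, 102, 153,186, 871 ] 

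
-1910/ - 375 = 382/75 = 5.09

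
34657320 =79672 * 435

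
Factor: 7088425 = 5^2*19^1*14923^1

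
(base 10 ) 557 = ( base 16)22d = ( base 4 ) 20231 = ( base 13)33B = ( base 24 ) N5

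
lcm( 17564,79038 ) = 158076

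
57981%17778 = 4647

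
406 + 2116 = 2522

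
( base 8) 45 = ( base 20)1H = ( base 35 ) 12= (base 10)37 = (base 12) 31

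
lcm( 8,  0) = 0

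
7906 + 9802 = 17708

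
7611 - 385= 7226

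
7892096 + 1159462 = 9051558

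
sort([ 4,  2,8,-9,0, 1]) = [-9, 0, 1, 2,4,  8 ]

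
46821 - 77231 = -30410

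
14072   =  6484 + 7588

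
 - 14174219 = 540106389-554280608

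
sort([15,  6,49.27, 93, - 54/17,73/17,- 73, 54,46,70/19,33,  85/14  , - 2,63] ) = [ - 73,-54/17, - 2,70/19,73/17 , 6,85/14,15,33, 46 , 49.27, 54,63,93 ]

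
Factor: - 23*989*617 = -14034899  =  -23^2*43^1*617^1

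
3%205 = 3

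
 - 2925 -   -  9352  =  6427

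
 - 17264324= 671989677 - 689254001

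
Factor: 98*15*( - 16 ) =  - 23520  =  - 2^5*3^1*5^1*7^2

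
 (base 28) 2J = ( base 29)2H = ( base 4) 1023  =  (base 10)75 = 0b1001011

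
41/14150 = 41/14150= 0.00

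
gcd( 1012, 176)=44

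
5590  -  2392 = 3198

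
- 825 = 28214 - 29039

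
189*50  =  9450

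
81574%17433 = 11842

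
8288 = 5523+2765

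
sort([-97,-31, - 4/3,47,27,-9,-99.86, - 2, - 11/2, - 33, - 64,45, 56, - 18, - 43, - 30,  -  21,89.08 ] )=[-99.86, - 97, - 64, - 43, - 33, - 31,  -  30, - 21 , - 18,-9, - 11/2,-2 , - 4/3,27,45,47,56,89.08 ]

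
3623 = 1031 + 2592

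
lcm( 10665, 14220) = 42660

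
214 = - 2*( - 107)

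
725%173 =33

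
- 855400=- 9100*94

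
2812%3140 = 2812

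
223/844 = 223/844 = 0.26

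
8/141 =8/141 = 0.06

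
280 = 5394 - 5114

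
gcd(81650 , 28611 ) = 1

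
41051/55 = 746+ 21/55 = 746.38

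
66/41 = 66/41   =  1.61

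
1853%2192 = 1853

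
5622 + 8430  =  14052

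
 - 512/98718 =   -  1 + 49103/49359 = - 0.01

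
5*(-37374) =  - 186870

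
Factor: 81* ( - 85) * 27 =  - 185895 = - 3^7*5^1*17^1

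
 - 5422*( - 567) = 3074274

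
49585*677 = 33569045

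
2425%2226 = 199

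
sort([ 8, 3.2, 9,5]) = [ 3.2,5, 8,  9 ]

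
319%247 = 72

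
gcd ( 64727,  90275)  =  1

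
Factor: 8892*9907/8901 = 9788116/989 = 2^2*13^1*19^1*23^( - 1 )*43^ (  -  1 )*9907^1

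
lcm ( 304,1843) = 29488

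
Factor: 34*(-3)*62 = -6324 = - 2^2 *3^1 * 17^1 * 31^1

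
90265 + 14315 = 104580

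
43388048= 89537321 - 46149273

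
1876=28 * 67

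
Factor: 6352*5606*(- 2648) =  -2^8*331^1*397^1*2803^1 = -94293458176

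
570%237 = 96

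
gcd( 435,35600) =5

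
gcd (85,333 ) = 1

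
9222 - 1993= 7229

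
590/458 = 1  +  66/229 = 1.29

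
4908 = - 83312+88220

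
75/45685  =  15/9137=0.00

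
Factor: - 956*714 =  - 682584=- 2^3*3^1*7^1*17^1* 239^1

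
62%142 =62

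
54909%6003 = 882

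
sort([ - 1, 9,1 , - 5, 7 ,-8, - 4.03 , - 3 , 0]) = [ - 8, - 5, - 4.03, - 3, - 1, 0, 1, 7, 9] 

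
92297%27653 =9338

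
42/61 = 42/61 =0.69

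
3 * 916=2748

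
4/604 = 1/151 = 0.01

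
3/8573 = 3/8573 = 0.00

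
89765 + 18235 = 108000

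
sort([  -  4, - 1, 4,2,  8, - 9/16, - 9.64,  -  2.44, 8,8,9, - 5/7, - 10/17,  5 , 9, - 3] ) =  [ - 9.64,  -  4,  -  3, - 2.44, - 1, - 5/7, - 10/17, - 9/16,2,4,5 , 8,8, 8,9, 9 ]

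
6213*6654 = 41341302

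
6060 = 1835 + 4225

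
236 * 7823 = 1846228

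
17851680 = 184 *97020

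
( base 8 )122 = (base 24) 3a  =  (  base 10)82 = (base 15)57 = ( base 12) 6A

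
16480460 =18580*887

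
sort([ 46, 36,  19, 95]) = [19, 36,46,95] 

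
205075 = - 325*( - 631)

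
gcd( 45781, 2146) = 1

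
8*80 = 640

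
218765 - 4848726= - 4629961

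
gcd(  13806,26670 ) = 6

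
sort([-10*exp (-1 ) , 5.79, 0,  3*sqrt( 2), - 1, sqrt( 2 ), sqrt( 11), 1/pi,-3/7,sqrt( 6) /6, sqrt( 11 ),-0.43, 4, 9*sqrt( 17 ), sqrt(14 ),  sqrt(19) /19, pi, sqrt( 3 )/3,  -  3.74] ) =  [ - 3.74,  -  10 *exp( - 1), - 1, - 0.43, - 3/7, 0,sqrt( 19)/19 , 1/pi, sqrt( 6)/6, sqrt( 3 ) /3, sqrt( 2),pi, sqrt( 11 ), sqrt( 11), sqrt(14 ),  4 , 3*sqrt( 2),5.79, 9*sqrt( 17)] 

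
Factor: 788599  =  7^1*112657^1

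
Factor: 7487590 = 2^1*5^1 * 11^1*43^1*1583^1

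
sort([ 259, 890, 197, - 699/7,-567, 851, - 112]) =[ - 567, - 112, - 699/7 , 197,259, 851, 890]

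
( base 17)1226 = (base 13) 2696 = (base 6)41335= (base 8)12633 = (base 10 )5531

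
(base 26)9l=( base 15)120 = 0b11111111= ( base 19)D8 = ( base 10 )255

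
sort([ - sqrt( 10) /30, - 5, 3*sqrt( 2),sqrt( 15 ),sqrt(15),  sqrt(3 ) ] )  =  [ - 5,-sqrt(10 )/30,  sqrt( 3 ),  sqrt (15), sqrt( 15),3 *sqrt( 2)]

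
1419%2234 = 1419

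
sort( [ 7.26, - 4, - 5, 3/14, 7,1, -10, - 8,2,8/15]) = [-10, - 8, - 5, - 4, 3/14, 8/15,  1,2, 7, 7.26 ] 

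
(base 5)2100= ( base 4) 10103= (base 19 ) e9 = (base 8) 423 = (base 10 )275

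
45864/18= 2548=2548.00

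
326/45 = 326/45 = 7.24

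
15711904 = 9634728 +6077176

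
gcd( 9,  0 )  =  9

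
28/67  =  28/67 = 0.42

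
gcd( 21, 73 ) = 1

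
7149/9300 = 2383/3100 = 0.77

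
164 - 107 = 57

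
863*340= 293420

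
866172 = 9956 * 87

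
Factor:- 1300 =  - 2^2*5^2*13^1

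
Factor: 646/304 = 2^(-3)*17^1 = 17/8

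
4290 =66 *65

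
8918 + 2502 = 11420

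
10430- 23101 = -12671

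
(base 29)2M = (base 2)1010000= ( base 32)2g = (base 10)80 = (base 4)1100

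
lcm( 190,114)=570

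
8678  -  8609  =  69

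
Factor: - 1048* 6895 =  -2^3*5^1*7^1*131^1*197^1  =  -  7225960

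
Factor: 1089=3^2*11^2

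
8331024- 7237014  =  1094010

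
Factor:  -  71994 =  - 2^1*3^1*13^2*71^1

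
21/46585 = 3/6655 = 0.00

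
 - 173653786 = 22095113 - 195748899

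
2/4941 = 2/4941 = 0.00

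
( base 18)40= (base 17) 44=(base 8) 110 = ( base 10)72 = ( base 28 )2g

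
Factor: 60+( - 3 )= 57=3^1 * 19^1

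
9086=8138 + 948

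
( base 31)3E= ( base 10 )107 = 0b1101011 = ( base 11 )98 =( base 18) 5h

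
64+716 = 780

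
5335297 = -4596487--9931784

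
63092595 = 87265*723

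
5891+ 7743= 13634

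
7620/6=1270 =1270.00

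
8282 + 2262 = 10544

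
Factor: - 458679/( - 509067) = 619/687 = 3^( - 1 )*229^( - 1)*619^1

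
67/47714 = 67/47714 =0.00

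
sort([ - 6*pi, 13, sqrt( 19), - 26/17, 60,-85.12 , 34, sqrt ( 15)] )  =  [  -  85.12 , - 6*pi , - 26/17,sqrt ( 15 ), sqrt(19 ) , 13,34, 60]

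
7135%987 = 226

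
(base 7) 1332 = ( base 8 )1001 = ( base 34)f3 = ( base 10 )513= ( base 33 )fi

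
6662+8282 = 14944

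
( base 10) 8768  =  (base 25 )E0I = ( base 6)104332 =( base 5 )240033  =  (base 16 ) 2240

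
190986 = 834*229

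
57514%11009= 2469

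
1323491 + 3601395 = 4924886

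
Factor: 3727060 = 2^2*5^1*331^1*563^1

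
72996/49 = 10428/7 = 1489.71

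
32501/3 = 32501/3 = 10833.67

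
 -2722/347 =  - 8+54/347 = -  7.84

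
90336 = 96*941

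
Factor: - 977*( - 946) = 924242 = 2^1*11^1*43^1 * 977^1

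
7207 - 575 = 6632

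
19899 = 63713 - 43814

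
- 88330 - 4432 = -92762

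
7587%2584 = 2419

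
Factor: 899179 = 899179^1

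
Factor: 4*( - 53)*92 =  - 2^4 * 23^1*53^1 = - 19504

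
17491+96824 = 114315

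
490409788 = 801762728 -311352940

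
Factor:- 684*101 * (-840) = 58030560 = 2^5*3^3*5^1*7^1*19^1 * 101^1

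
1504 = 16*94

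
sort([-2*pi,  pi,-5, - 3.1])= [  -  2*pi, - 5, - 3.1 , pi ]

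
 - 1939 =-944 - 995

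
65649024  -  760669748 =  - 695020724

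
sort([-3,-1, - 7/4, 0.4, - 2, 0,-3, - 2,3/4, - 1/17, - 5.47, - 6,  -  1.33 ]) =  [ - 6, - 5.47,  -  3,  -  3,- 2, - 2, - 7/4, - 1.33, - 1, - 1/17,0,  0.4,3/4]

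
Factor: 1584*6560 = 10391040 = 2^9 *3^2*5^1*11^1*41^1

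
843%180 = 123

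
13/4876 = 13/4876 = 0.00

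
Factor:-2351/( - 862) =2^( - 1 )*431^( - 1 )*2351^1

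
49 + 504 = 553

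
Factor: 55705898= 2^1*43^1 * 647743^1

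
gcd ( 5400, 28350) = 1350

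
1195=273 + 922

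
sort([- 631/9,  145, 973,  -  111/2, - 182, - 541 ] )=[-541,- 182, - 631/9,  -  111/2,145,973]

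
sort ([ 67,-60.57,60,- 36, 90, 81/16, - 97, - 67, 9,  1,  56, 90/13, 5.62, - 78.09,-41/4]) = [ -97, - 78.09,-67,  -  60.57 , - 36, - 41/4, 1, 81/16,  5.62,  90/13, 9, 56,60, 67,90]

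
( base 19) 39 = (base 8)102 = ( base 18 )3c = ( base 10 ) 66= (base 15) 46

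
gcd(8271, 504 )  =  9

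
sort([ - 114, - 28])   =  [ - 114, - 28 ]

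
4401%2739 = 1662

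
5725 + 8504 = 14229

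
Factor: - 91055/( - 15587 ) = 5^1*11^( - 1 )*13^(  -  1 )*109^( - 1 )*18211^1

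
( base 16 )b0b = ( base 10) 2827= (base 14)105d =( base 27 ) 3NJ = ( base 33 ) 2JM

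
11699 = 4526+7173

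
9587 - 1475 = 8112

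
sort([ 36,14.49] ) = [ 14.49, 36 ] 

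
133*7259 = 965447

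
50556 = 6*8426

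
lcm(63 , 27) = 189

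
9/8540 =9/8540 =0.00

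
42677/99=42677/99 = 431.08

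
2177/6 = 2177/6 = 362.83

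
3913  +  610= 4523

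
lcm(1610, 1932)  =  9660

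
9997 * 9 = 89973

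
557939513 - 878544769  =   - 320605256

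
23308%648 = 628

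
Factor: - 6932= - 2^2*1733^1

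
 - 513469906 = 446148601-959618507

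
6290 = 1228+5062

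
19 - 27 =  - 8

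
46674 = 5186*9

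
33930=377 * 90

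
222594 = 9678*23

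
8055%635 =435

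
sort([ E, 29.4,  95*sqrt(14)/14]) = [E,95*sqrt ( 14) /14, 29.4 ]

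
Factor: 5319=3^3*197^1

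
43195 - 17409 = 25786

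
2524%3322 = 2524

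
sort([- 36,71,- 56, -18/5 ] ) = [-56,- 36, - 18/5,71] 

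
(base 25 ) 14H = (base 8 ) 1346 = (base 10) 742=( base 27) 10d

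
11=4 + 7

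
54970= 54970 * 1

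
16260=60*271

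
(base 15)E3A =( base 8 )6205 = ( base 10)3205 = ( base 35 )2lk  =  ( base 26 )4j7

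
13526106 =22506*601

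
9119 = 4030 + 5089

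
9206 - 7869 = 1337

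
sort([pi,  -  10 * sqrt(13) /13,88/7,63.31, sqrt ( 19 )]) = [  -  10*sqrt(13)/13,pi,sqrt(19), 88/7, 63.31]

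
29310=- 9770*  (- 3 )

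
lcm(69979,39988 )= 279916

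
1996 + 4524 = 6520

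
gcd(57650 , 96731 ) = 1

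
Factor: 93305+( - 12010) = 5^1*71^1*229^1 = 81295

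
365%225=140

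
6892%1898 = 1198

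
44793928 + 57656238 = 102450166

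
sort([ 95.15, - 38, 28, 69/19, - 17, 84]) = [ - 38, - 17, 69/19,28,84, 95.15]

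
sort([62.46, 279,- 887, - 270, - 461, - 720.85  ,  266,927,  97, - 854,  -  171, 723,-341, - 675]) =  [ - 887 , - 854, - 720.85, - 675, - 461, - 341,- 270, - 171,62.46,  97,266 , 279, 723, 927]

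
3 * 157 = 471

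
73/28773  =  73/28773 = 0.00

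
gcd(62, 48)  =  2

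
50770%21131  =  8508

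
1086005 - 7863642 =-6777637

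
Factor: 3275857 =13^1*59^1 * 4271^1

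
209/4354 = 209/4354=0.05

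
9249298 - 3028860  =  6220438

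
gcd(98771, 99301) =1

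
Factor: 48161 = 17^1*2833^1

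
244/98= 122/49 = 2.49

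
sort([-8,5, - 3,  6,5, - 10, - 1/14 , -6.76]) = [ - 10, -8, - 6.76, - 3, - 1/14,  5, 5,6] 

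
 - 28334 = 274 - 28608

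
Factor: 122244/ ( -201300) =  - 5^( - 2)*11^ ( - 1) * 167^1 = -167/275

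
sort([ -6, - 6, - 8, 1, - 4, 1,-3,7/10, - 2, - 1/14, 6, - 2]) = [ - 8, - 6,-6,-4, - 3, - 2,-2,  -  1/14, 7/10, 1, 1, 6]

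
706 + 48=754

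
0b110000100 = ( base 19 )118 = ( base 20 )J8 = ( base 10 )388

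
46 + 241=287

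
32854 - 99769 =-66915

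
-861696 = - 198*4352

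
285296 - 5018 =280278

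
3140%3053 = 87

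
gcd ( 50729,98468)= 1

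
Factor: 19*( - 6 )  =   - 2^1*3^1*19^1=-114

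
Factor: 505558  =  2^1*252779^1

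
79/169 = 79/169 = 0.47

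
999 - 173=826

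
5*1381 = 6905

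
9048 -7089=1959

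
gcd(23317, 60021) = 1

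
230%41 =25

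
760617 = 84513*9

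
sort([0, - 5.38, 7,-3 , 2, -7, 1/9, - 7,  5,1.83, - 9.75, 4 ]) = [ - 9.75,  -  7, -7, - 5.38,-3,  0, 1/9,1.83,2, 4, 5, 7]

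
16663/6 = 16663/6 =2777.17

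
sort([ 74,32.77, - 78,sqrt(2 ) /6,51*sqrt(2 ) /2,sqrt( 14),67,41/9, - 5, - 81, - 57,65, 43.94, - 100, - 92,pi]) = [ - 100, - 92 ,-81,-78, - 57, - 5, sqrt( 2 ) /6, pi,  sqrt ( 14),41/9,32.77,51*sqrt( 2 )/2,43.94,65, 67, 74]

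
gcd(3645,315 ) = 45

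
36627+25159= 61786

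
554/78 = 7 + 4/39 = 7.10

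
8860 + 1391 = 10251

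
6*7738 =46428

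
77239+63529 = 140768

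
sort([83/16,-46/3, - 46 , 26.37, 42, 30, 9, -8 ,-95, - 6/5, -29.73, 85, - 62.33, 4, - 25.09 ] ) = [  -  95,-62.33,-46,-29.73, - 25.09,-46/3, - 8, - 6/5 , 4, 83/16,9, 26.37, 30, 42,85 ] 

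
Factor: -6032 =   -  2^4*13^1*29^1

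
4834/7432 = 2417/3716 = 0.65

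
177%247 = 177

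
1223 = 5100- 3877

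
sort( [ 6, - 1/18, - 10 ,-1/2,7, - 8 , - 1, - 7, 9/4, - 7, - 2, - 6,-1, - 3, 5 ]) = [-10, - 8, - 7,-7,  -  6,  -  3, - 2, - 1,  -  1, - 1/2, - 1/18,9/4, 5,6,7]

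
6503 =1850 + 4653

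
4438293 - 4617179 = -178886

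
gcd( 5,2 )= 1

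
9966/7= 1423 +5/7 =1423.71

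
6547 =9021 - 2474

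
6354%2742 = 870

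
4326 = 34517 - 30191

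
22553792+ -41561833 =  - 19008041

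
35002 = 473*74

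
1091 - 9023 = - 7932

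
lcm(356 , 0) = 0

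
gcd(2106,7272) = 18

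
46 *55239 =2540994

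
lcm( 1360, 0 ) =0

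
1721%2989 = 1721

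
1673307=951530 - -721777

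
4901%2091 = 719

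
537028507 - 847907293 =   -  310878786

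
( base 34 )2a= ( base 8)116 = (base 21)3F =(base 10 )78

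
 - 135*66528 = - 8981280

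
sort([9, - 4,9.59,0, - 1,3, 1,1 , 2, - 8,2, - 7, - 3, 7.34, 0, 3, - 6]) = [ - 8, - 7, - 6,- 4 , - 3, - 1, 0 , 0,1,1,2,2,3, 3,7.34,9,9.59 ] 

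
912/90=10 + 2/15=10.13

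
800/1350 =16/27 = 0.59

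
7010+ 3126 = 10136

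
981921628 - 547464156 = 434457472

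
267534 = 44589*6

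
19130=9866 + 9264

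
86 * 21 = 1806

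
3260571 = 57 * 57203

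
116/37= 3 +5/37 = 3.14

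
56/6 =9 + 1/3= 9.33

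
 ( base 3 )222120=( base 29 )ol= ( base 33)LO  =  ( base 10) 717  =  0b1011001101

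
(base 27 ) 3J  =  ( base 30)3A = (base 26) 3M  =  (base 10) 100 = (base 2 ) 1100100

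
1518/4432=759/2216 =0.34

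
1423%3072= 1423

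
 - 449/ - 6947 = 449/6947=0.06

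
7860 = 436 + 7424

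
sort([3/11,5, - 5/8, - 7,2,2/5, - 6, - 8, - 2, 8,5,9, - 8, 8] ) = [ - 8, - 8,-7, - 6, - 2, - 5/8,3/11, 2/5 , 2, 5 , 5, 8,8,9]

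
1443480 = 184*7845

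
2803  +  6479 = 9282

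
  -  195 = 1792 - 1987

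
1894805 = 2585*733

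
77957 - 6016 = 71941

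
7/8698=7/8698 =0.00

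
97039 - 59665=37374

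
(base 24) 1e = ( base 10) 38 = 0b100110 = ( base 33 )15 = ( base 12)32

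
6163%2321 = 1521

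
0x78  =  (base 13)93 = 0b1111000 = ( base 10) 120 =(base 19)66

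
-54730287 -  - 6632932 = - 48097355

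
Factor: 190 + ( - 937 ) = - 747 = - 3^2 *83^1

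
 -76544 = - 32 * 2392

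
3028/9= 336 + 4/9=336.44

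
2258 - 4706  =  -2448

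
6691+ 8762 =15453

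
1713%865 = 848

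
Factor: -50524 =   -  2^2*17^1 * 743^1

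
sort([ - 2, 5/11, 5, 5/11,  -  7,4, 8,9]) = [ - 7, - 2, 5/11, 5/11,4, 5,8,9] 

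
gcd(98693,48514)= 1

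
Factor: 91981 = 59^1*1559^1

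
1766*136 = 240176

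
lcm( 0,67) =0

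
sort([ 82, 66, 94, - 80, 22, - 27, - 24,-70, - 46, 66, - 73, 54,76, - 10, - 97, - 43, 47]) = [ - 97,  -  80, - 73 , - 70, - 46, - 43, - 27, - 24, - 10,22, 47,54, 66, 66,76, 82, 94]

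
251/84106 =251/84106 = 0.00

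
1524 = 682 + 842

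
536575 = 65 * 8255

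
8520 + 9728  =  18248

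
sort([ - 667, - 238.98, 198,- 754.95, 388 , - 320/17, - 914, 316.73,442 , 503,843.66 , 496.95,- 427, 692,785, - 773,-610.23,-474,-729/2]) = [-914 ,  -  773,-754.95, - 667,  -  610.23, - 474,-427, - 729/2, - 238.98 , - 320/17,198,  316.73 , 388,442, 496.95  ,  503 , 692,785,843.66] 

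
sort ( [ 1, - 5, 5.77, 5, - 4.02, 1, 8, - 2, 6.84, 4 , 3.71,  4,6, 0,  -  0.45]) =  [ - 5, - 4.02, - 2 , - 0.45, 0, 1, 1, 3.71, 4,4, 5,5.77, 6,6.84,8 ]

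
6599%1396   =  1015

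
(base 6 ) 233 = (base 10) 93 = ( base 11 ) 85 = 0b1011101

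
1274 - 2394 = - 1120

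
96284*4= 385136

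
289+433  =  722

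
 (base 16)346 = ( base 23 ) 1da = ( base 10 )838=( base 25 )18D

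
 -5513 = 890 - 6403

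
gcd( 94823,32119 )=1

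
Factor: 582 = 2^1* 3^1 *97^1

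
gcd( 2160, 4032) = 144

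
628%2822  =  628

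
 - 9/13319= - 9/13319 = - 0.00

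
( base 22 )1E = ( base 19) 1H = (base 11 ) 33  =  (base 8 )44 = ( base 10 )36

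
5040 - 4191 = 849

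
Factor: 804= 2^2 * 3^1*67^1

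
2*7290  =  14580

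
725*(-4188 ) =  -3036300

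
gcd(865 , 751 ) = 1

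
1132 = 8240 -7108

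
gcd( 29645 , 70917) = 77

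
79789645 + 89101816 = 168891461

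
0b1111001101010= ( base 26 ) BDC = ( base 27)AIA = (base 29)97e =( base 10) 7786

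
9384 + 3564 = 12948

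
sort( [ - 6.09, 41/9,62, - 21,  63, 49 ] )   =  [ - 21, - 6.09, 41/9, 49, 62, 63 ] 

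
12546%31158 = 12546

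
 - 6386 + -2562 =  - 8948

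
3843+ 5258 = 9101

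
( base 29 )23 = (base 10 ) 61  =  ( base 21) 2J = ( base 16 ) 3d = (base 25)2b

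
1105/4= 276  +  1/4 = 276.25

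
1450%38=6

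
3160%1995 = 1165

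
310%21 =16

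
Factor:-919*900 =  - 827100 = - 2^2 *3^2*5^2*919^1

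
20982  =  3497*6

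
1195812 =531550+664262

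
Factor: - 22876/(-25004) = 43^1* 47^( - 1) =43/47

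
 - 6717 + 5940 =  - 777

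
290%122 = 46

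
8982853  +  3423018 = 12405871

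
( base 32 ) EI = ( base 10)466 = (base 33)e4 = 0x1D2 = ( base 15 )211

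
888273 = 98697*9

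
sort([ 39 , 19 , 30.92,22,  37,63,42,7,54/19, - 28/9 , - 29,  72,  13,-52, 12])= [-52,-29,-28/9,54/19,7,12, 13,19,22, 30.92,37, 39,42, 63,72] 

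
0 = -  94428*0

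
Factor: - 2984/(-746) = 4 = 2^2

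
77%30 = 17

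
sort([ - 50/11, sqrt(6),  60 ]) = [ - 50/11,sqrt(6 ),60]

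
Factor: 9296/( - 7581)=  - 1328/1083 = - 2^4*3^(  -  1 )*19^(-2)*83^1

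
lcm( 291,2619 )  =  2619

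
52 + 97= 149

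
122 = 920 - 798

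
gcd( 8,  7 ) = 1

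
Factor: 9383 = 11^1*853^1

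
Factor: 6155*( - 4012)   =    -  2^2*5^1*17^1*59^1*1231^1 =- 24693860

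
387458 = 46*8423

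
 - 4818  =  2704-7522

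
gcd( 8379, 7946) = 1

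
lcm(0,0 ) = 0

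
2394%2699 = 2394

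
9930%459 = 291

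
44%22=0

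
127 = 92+35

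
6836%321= 95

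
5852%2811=230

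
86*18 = 1548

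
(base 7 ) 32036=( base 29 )9BS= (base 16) 1EEC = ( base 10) 7916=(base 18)167E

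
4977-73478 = -68501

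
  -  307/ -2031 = 307/2031 = 0.15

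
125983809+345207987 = 471191796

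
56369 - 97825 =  - 41456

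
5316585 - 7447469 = -2130884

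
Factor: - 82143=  - 3^2*9127^1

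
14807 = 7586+7221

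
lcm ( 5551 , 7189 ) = 438529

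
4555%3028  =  1527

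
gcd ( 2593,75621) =1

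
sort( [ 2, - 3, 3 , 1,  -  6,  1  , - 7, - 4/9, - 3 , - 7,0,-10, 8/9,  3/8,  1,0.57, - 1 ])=[ -10,-7, - 7, - 6, - 3, - 3, - 1,  -  4/9, 0, 3/8, 0.57,  8/9, 1, 1,1, 2, 3] 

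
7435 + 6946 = 14381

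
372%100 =72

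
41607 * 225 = 9361575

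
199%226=199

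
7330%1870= 1720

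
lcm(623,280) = 24920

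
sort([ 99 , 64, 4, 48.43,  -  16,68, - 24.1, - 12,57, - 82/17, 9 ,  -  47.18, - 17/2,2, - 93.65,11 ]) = [-93.65, - 47.18, - 24.1, - 16, - 12, - 17/2,-82/17, 2,4,9,  11,48.43,57,64,  68,99]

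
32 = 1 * 32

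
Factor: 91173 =3^1 * 30391^1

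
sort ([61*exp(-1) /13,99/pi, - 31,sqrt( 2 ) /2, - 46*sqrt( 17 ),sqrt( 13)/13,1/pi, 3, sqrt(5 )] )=[ - 46*sqrt(17 ), - 31,sqrt(13) /13,  1/pi,sqrt( 2)/2,61*exp (- 1 ) /13,sqrt( 5 ),3,99/pi]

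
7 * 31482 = 220374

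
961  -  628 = 333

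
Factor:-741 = -3^1*13^1*19^1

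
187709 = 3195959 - 3008250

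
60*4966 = 297960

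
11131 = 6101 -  - 5030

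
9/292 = 9/292 =0.03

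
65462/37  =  1769  +  9/37 = 1769.24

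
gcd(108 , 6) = 6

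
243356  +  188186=431542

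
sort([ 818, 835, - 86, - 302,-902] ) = [ - 902, - 302, - 86,818,835]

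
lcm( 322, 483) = 966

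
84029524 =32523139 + 51506385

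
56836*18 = 1023048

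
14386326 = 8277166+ 6109160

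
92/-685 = -92/685 = - 0.13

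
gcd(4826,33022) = 38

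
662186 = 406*1631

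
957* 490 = 468930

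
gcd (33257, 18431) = 7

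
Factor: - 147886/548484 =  - 2^ (-1 ) * 3^( - 1)*45707^( - 1 )*73943^1 = - 73943/274242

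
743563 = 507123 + 236440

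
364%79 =48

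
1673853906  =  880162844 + 793691062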